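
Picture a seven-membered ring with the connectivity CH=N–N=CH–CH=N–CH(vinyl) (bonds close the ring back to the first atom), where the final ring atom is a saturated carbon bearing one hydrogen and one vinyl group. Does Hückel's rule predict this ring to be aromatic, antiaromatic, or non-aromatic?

Non-aromatic

Because that saturated carbon is sp³ and has no p orbital in the ring π system at the CH(vinyl) position, the π system cannot extend all the way around the ring.
Broken conjugation rules out both aromaticity and antiaromaticity.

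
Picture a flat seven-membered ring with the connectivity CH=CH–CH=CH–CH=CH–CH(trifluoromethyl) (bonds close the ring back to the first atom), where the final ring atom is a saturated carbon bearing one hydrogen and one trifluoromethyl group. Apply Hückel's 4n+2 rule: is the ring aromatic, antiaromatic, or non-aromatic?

At the CH(trifluoromethyl) position, that saturated carbon is sp³ and has no p orbital in the ring π system; the ring's p-orbital overlap is broken there.
Without a continuous loop of overlapping p orbitals the Hückel electron count never comes into play.

Non-aromatic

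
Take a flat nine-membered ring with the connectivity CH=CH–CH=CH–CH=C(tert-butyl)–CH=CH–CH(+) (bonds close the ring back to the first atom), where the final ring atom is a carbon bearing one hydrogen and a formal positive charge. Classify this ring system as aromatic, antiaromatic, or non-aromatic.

Antiaromatic

Every ring atom contributes a p orbital perpendicular to the ring (every atom in a ring double bond is sp² and brings one electron to the p orbital; the carbocation has an empty p orbital), so the π system is cyclic and fully conjugated.
Counting π electrons: 4 × 2 = 8 from the double-bond units + 0 from the CH(+) atom = 8.
A 4n π count (8, n = 2) in a planar conjugated ring means antiaromatic.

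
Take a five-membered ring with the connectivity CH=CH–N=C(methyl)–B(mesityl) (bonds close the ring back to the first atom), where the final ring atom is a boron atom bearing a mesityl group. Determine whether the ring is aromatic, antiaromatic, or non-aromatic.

The p orbitals form a continuous loop: each doubly-bonded ring atom is sp² with one p-orbital electron; each sp² =N– keeps its lone pair in-plane and puts one electron into the π system; the boron has an empty p orbital. The ring is fully conjugated.
π-electron count: 2 × 2 = 4 from the double-bond units + 0 from the B(mesityl) atom = 4.
A 4n π count (4, n = 1) in a planar conjugated ring means antiaromatic.

Antiaromatic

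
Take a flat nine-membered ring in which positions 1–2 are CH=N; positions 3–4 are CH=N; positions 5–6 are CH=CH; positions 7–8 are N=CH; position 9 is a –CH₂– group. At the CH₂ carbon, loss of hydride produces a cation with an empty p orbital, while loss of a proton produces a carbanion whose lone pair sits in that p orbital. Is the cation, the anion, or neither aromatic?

In either ion the ring is fully conjugated: every atom, including the new sp² carbon, supplies a p orbital.
Cation: 4 × 2 + 0 = 8 π electrons → 4(2), antiaromatic.
Anion: 4 × 2 + 2 = 10 π electrons → 4(2)+2, aromatic.

The anion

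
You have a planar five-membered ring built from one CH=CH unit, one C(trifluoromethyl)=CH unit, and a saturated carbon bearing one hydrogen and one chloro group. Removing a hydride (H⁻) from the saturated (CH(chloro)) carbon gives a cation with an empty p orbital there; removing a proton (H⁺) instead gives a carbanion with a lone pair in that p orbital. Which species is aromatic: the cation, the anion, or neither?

Both ions have a continuous loop of p orbitals — each ring atom is sp².
Cation: 2 × 2 + 0 = 4 π electrons → 4(1), antiaromatic.
Anion: 2 × 2 + 2 = 6 π electrons → 4(1)+2, aromatic.

The anion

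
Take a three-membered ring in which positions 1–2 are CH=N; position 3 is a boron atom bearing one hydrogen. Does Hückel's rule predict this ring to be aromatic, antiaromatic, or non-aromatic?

The p orbitals form a continuous loop: each doubly-bonded ring atom is sp² with one p-orbital electron; each =N– nitrogen is pyridine-type (lone pair in the sp² plane, one electron in the p orbital); the boron has an empty p orbital. The ring is fully conjugated.
Counting π electrons: 1 × 2 = 2 from the double-bond unit + 0 from the BH atom = 2.
With 2 π electrons (n = 0), the Hückel 4n+2 condition holds.

Aromatic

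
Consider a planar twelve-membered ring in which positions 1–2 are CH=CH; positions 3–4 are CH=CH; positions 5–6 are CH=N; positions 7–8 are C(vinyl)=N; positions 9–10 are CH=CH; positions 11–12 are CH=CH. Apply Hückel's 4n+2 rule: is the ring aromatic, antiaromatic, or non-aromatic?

All ring atoms are sp² and supply a p orbital to the ring (the double-bond atoms are sp², each contributing one p electron; each =N– nitrogen is pyridine-type (lone pair in the sp² plane, one electron in the p orbital)); the conjugation is uninterrupted.
π-electron count: 6 × 2 = 12 from the 6 double-bond units.
With 12 = 4·3 π electrons, Hückel's rule classifies the planar ring as antiaromatic.

Antiaromatic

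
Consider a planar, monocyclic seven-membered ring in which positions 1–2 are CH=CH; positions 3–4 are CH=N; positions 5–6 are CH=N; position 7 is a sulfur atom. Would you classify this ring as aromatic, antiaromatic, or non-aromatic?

All ring atoms are sp² and supply a p orbital to the ring (the double-bond atoms are sp², each contributing one p electron; the doubly-bonded nitrogens are pyridine-type — their lone pairs lie in the ring plane, leaving one electron in the p orbital; the sulfur donates one lone pair from its p orbital); the conjugation is uninterrupted.
Counting π electrons: 3 × 2 = 6 from the double-bond units + 2 from the S atom = 8.
With 8 = 4·2 π electrons, Hückel's rule classifies the planar ring as antiaromatic.

Antiaromatic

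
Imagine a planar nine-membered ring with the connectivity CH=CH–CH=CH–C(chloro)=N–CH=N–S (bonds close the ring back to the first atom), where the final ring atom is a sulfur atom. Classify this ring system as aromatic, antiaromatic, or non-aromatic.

The p orbitals form a continuous loop: the double-bond atoms are sp², each contributing one p electron; the doubly-bonded nitrogens are pyridine-type — their lone pairs lie in the ring plane, leaving one electron in the p orbital; the sulfur donates one lone pair from its p orbital. The ring is fully conjugated.
Adding the contributions, 4 × 2 = 8 from the double-bond units + 2 from the S atom = 10.
That gives a 4n+2 count (10, n = 2).

Aromatic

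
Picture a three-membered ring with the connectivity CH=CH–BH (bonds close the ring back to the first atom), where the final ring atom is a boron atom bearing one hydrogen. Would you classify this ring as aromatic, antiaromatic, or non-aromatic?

Aromatic

Check conjugation: every atom in a ring double bond is sp² and brings one electron to the p orbital; the boron has an empty p orbital — every position has a p orbital, so the cyclic π system is continuous.
Adding the contributions, 1 × 2 = 2 from the double-bond unit + 0 from the BH atom = 2.
That gives a 4n+2 count (2, n = 0).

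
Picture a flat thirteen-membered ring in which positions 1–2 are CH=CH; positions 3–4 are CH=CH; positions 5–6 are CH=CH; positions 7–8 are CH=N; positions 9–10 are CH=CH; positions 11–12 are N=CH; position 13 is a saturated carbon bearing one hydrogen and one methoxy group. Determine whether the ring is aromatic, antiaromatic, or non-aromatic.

The CH(methoxy) carbon is saturated: that saturated carbon is sp³ and has no p orbital in the ring π system. Conjugation is not continuous around the ring.
Hückel's rule only applies to fully conjugated rings, so this one is simply non-aromatic.

Non-aromatic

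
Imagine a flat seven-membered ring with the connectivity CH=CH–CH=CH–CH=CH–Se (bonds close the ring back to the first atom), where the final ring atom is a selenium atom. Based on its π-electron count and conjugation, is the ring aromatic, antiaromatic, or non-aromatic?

Antiaromatic

Every ring atom contributes a p orbital perpendicular to the ring (each doubly-bonded ring atom is sp² with one p-orbital electron; the selenium donates one lone pair from its p orbital), so the π system is cyclic and fully conjugated.
π-electron count: 3 × 2 = 6 from the double-bond units + 2 from the Se atom = 8.
A 4n π count (8, n = 2) in a planar conjugated ring means antiaromatic.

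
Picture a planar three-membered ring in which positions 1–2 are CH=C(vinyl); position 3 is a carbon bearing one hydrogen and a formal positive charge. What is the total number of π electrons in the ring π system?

Check conjugation: every atom in a ring double bond is sp² and brings one electron to the p orbital; the carbocation has an empty p orbital — every position has a p orbital, so the cyclic π system is continuous.
Counting π electrons: 1 × 2 = 2 from the double-bond unit + 0 from the CH(+) atom = 2.

2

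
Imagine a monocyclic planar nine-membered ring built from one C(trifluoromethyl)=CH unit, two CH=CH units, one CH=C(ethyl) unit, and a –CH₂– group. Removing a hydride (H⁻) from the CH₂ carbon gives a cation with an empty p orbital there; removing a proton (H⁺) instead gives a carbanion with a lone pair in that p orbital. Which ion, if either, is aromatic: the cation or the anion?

The anion

Both ions have a continuous loop of p orbitals — each ring atom is sp².
Cation: 4 × 2 + 0 = 8 π electrons → 4(2), antiaromatic.
Anion: 4 × 2 + 2 = 10 π electrons → 4(2)+2, aromatic.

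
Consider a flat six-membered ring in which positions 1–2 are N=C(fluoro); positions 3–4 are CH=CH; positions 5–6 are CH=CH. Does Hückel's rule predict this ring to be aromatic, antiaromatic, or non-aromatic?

Aromatic

Check conjugation: the double-bond atoms are sp², each contributing one p electron; the doubly-bonded nitrogens are pyridine-type — their lone pairs lie in the ring plane, leaving one electron in the p orbital — every position has a p orbital, so the cyclic π system is continuous.
Counting π electrons: 3 × 2 = 6 from the 3 double-bond units.
Since 6 = 4·1 + 2, the ring meets the 4n+2 criterion.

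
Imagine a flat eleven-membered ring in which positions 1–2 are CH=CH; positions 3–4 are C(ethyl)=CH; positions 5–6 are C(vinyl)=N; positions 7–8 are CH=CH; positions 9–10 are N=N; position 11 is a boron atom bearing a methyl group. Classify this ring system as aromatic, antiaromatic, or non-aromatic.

All ring atoms are sp² and supply a p orbital to the ring (every atom in a ring double bond is sp² and brings one electron to the p orbital; each =N– nitrogen is pyridine-type (lone pair in the sp² plane, one electron in the p orbital); the boron has an empty p orbital); the conjugation is uninterrupted.
Counting π electrons: 5 × 2 = 10 from the double-bond units + 0 from the B(methyl) atom = 10.
10 = 4(2) + 2, which satisfies Hückel's 4n+2 rule.

Aromatic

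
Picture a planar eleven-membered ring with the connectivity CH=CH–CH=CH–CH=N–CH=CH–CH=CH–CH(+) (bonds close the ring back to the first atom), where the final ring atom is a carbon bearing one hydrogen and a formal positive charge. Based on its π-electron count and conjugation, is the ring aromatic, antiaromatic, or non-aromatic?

All ring atoms are sp² and supply a p orbital to the ring (each doubly-bonded ring atom is sp² with one p-orbital electron; each =N– nitrogen is pyridine-type (lone pair in the sp² plane, one electron in the p orbital); the carbocation has an empty p orbital); the conjugation is uninterrupted.
π-electron count: 5 × 2 = 10 from the double-bond units + 0 from the CH(+) atom = 10.
Since 10 = 4·2 + 2, the ring meets the 4n+2 criterion.

Aromatic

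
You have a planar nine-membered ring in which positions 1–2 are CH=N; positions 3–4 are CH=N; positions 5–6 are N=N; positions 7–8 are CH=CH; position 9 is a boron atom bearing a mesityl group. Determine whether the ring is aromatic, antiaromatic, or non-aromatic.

Check conjugation: the double-bond atoms are sp², each contributing one p electron; each sp² =N– keeps its lone pair in-plane and puts one electron into the π system; the boron has an empty p orbital — every position has a p orbital, so the cyclic π system is continuous.
Adding the contributions, 4 × 2 = 8 from the double-bond units + 0 from the B(mesityl) atom = 8.
8 is a 4n count (n = 2), so the planar conjugated ring is antiaromatic.

Antiaromatic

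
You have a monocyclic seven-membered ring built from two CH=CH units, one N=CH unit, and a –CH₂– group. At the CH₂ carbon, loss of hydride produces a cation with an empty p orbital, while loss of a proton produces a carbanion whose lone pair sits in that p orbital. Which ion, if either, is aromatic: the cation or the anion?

The cation

In either ion the ring is fully conjugated: every atom, including the new sp² carbon, supplies a p orbital.
Cation: 3 × 2 + 0 = 6 π electrons → 4(1)+2, aromatic.
Anion: 3 × 2 + 2 = 8 π electrons → 4(2), antiaromatic.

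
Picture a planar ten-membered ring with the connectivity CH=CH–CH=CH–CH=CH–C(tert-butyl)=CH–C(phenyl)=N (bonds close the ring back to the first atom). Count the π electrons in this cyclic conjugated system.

Every ring atom contributes a p orbital perpendicular to the ring (every atom in a ring double bond is sp² and brings one electron to the p orbital; each sp² =N– keeps its lone pair in-plane and puts one electron into the π system), so the π system is cyclic and fully conjugated.
π-electron count: 5 × 2 = 10 from the 5 double-bond units.

10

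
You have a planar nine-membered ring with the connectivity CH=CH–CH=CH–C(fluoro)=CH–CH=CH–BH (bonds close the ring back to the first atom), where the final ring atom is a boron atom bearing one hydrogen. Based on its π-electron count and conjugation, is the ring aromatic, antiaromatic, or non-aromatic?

The p orbitals form a continuous loop: the double-bond atoms are sp², each contributing one p electron; the boron has an empty p orbital. The ring is fully conjugated.
π-electron count: 4 × 2 = 8 from the double-bond units + 0 from the BH atom = 8.
8 is a 4n count (n = 2), so the planar conjugated ring is antiaromatic.

Antiaromatic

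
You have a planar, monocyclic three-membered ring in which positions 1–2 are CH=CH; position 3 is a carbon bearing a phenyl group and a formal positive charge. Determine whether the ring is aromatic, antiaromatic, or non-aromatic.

All ring atoms are sp² and supply a p orbital to the ring (the double-bond atoms are sp², each contributing one p electron; the carbocation has an empty p orbital); the conjugation is uninterrupted.
Tallying contributions gives 1 × 2 = 2 from the double-bond unit + 0 from the C(phenyl)(+) atom = 2.
2 = 4(0) + 2, which satisfies Hückel's 4n+2 rule.

Aromatic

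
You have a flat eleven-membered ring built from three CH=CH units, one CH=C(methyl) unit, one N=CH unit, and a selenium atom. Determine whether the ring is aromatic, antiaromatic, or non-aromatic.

Antiaromatic

Every ring atom contributes a p orbital perpendicular to the ring (the double-bond atoms are sp², each contributing one p electron; each =N– nitrogen is pyridine-type (lone pair in the sp² plane, one electron in the p orbital); the selenium donates one lone pair from its p orbital), so the π system is cyclic and fully conjugated.
π-electron count: 5 × 2 = 10 from the double-bond units + 2 from the Se atom = 12.
A 4n π count (12, n = 3) in a planar conjugated ring means antiaromatic.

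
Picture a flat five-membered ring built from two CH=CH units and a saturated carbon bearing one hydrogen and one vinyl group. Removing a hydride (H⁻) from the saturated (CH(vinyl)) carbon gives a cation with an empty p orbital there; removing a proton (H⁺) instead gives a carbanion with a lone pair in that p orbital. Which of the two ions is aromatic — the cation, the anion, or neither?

In either ion the ring is fully conjugated: every atom, including the new sp² carbon, supplies a p orbital.
Cation: 2 × 2 + 0 = 4 π electrons → 4(1), antiaromatic.
Anion: 2 × 2 + 2 = 6 π electrons → 4(1)+2, aromatic.

The anion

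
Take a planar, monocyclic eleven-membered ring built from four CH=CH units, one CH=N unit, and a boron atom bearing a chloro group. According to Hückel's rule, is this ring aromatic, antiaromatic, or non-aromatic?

All ring atoms are sp² and supply a p orbital to the ring (every atom in a ring double bond is sp² and brings one electron to the p orbital; each sp² =N– keeps its lone pair in-plane and puts one electron into the π system; the boron has an empty p orbital); the conjugation is uninterrupted.
Adding the contributions, 5 × 2 = 10 from the double-bond units + 0 from the B(chloro) atom = 10.
That gives a 4n+2 count (10, n = 2).

Aromatic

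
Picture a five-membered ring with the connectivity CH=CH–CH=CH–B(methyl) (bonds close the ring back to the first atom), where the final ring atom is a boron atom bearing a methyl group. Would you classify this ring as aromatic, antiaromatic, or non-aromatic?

Every ring atom contributes a p orbital perpendicular to the ring (the double-bond atoms are sp², each contributing one p electron; the boron has an empty p orbital), so the π system is cyclic and fully conjugated.
Counting π electrons: 2 × 2 = 4 from the double-bond units + 0 from the B(methyl) atom = 4.
4 is a 4n count (n = 1), so the planar conjugated ring is antiaromatic.

Antiaromatic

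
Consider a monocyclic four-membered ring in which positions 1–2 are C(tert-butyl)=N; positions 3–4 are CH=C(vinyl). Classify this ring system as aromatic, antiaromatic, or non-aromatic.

Antiaromatic

Check conjugation: every atom in a ring double bond is sp² and brings one electron to the p orbital; each sp² =N– keeps its lone pair in-plane and puts one electron into the π system — every position has a p orbital, so the cyclic π system is continuous.
π-electron count: 2 × 2 = 4 from the 2 double-bond units.
4 = 4(1); a planar, fully conjugated 4n system is antiaromatic.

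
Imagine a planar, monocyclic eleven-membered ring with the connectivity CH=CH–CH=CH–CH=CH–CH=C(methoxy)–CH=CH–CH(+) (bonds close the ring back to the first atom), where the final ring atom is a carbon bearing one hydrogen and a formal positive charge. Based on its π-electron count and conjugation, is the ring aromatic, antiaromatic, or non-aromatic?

Aromatic

Check conjugation: the double-bond atoms are sp², each contributing one p electron; the carbocation has an empty p orbital — every position has a p orbital, so the cyclic π system is continuous.
Tallying contributions gives 5 × 2 = 10 from the double-bond units + 0 from the CH(+) atom = 10.
10 = 4(2) + 2, which satisfies Hückel's 4n+2 rule.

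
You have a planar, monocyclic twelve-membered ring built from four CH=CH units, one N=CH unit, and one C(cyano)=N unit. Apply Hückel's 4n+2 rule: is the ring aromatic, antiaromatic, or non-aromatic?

The p orbitals form a continuous loop: the double-bond atoms are sp², each contributing one p electron; each =N– nitrogen is pyridine-type (lone pair in the sp² plane, one electron in the p orbital). The ring is fully conjugated.
π-electron count: 6 × 2 = 12 from the 6 double-bond units.
12 is a 4n count (n = 3), so the planar conjugated ring is antiaromatic.

Antiaromatic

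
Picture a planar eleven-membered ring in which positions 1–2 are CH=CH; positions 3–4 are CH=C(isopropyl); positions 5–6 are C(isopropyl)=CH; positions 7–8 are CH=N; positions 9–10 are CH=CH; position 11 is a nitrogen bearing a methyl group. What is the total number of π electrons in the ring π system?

12

The p orbitals form a continuous loop: the double-bond atoms are sp², each contributing one p electron; each =N– nitrogen is pyridine-type (lone pair in the sp² plane, one electron in the p orbital); the pyrrole-type nitrogen donates its lone pair from the p orbital. The ring is fully conjugated.
Counting π electrons: 5 × 2 = 10 from the double-bond units + 2 from the N(methyl) atom = 12.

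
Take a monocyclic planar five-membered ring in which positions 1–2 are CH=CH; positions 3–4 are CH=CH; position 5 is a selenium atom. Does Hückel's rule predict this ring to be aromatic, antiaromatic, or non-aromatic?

Aromatic

Check conjugation: each doubly-bonded ring atom is sp² with one p-orbital electron; the selenium donates one lone pair from its p orbital — every position has a p orbital, so the cyclic π system is continuous.
Adding the contributions, 2 × 2 = 4 from the double-bond units + 2 from the Se atom = 6.
6 = 4(1) + 2, which satisfies Hückel's 4n+2 rule.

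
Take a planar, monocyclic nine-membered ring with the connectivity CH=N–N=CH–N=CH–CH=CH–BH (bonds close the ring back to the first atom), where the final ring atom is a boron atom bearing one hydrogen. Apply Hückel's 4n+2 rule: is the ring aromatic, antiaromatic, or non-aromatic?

Check conjugation: every atom in a ring double bond is sp² and brings one electron to the p orbital; the doubly-bonded nitrogens are pyridine-type — their lone pairs lie in the ring plane, leaving one electron in the p orbital; the boron has an empty p orbital — every position has a p orbital, so the cyclic π system is continuous.
π-electron count: 4 × 2 = 8 from the double-bond units + 0 from the BH atom = 8.
With 8 = 4·2 π electrons, Hückel's rule classifies the planar ring as antiaromatic.

Antiaromatic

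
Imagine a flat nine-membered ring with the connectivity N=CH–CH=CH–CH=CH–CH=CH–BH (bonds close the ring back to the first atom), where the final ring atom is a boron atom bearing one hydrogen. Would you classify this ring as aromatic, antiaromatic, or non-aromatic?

Antiaromatic

The p orbitals form a continuous loop: the double-bond atoms are sp², each contributing one p electron; each sp² =N– keeps its lone pair in-plane and puts one electron into the π system; the boron has an empty p orbital. The ring is fully conjugated.
Adding the contributions, 4 × 2 = 8 from the double-bond units + 0 from the BH atom = 8.
With 8 = 4·2 π electrons, Hückel's rule classifies the planar ring as antiaromatic.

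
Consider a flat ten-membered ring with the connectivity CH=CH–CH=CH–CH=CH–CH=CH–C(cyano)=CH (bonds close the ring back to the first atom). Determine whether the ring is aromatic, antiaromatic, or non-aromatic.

Aromatic

The p orbitals form a continuous loop: every atom in a ring double bond is sp² and brings one electron to the p orbital. The ring is fully conjugated.
π-electron count: 5 × 2 = 10 from the 5 double-bond units.
10 = 4(2) + 2, which satisfies Hückel's 4n+2 rule.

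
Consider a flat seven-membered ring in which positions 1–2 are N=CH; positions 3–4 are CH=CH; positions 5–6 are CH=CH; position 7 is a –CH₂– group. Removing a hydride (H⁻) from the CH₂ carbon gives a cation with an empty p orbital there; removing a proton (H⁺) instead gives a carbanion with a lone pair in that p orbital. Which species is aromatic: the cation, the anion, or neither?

The cation

In either ion the ring is fully conjugated: every atom, including the new sp² carbon, supplies a p orbital.
Cation: 3 × 2 + 0 = 6 π electrons → 4(1)+2, aromatic.
Anion: 3 × 2 + 2 = 8 π electrons → 4(2), antiaromatic.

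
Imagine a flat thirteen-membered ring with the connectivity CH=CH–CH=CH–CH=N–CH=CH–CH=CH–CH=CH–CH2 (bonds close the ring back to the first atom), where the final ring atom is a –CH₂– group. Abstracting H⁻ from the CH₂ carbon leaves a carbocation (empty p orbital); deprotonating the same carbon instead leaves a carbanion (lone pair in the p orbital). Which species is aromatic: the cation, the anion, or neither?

The anion

Both ions have a continuous loop of p orbitals — each ring atom is sp².
Cation: 6 × 2 + 0 = 12 π electrons → 4(3), antiaromatic.
Anion: 6 × 2 + 2 = 14 π electrons → 4(3)+2, aromatic.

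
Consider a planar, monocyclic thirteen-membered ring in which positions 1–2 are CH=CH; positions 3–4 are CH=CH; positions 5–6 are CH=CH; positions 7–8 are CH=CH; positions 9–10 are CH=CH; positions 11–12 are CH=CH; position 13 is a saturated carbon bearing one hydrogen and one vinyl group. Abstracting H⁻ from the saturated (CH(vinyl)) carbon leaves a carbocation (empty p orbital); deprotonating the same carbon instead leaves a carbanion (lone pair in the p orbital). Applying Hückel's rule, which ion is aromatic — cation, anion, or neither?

In both ions every ring atom is sp² and contributes a p orbital, so both rings are fully conjugated.
Cation: 6 × 2 + 0 = 12 π electrons → 4(3), antiaromatic.
Anion: 6 × 2 + 2 = 14 π electrons → 4(3)+2, aromatic.

The anion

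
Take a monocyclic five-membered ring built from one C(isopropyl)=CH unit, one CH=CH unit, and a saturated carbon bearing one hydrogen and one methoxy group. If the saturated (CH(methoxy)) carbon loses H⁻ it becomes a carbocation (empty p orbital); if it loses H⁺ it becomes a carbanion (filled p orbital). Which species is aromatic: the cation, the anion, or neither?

The anion

In either ion the ring is fully conjugated: every atom, including the new sp² carbon, supplies a p orbital.
Cation: 2 × 2 + 0 = 4 π electrons → 4(1), antiaromatic.
Anion: 2 × 2 + 2 = 6 π electrons → 4(1)+2, aromatic.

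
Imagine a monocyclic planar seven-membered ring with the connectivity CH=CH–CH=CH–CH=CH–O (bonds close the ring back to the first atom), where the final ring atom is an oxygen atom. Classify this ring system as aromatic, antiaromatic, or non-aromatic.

Antiaromatic

Every ring atom contributes a p orbital perpendicular to the ring (the double-bond atoms are sp², each contributing one p electron; the oxygen donates one lone pair from its p orbital), so the π system is cyclic and fully conjugated.
Counting π electrons: 3 × 2 = 6 from the double-bond units + 2 from the O atom = 8.
A 4n π count (8, n = 2) in a planar conjugated ring means antiaromatic.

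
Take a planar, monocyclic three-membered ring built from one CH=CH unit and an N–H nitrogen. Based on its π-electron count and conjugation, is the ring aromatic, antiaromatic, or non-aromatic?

Antiaromatic

The p orbitals form a continuous loop: the double-bond atoms are sp², each contributing one p electron; the pyrrole-type nitrogen donates its lone pair from the p orbital. The ring is fully conjugated.
π-electron count: 1 × 2 = 2 from the double-bond unit + 2 from the NH atom = 4.
4 is a 4n count (n = 1), so the planar conjugated ring is antiaromatic.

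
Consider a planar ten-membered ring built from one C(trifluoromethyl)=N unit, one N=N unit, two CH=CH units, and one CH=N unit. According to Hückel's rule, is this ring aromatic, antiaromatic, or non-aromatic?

Aromatic

All ring atoms are sp² and supply a p orbital to the ring (every atom in a ring double bond is sp² and brings one electron to the p orbital; the doubly-bonded nitrogens are pyridine-type — their lone pairs lie in the ring plane, leaving one electron in the p orbital); the conjugation is uninterrupted.
Adding the contributions, 5 × 2 = 10 from the 5 double-bond units.
Since 10 = 4·2 + 2, the ring meets the 4n+2 criterion.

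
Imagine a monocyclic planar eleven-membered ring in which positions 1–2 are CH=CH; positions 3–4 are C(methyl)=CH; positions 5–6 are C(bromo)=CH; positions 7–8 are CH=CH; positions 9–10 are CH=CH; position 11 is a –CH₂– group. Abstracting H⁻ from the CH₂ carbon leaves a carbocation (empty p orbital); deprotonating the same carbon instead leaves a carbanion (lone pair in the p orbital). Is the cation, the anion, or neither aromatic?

Once that carbon is sp², every ring atom has a p orbital and both ions are fully conjugated.
Cation: 5 × 2 + 0 = 10 π electrons → 4(2)+2, aromatic.
Anion: 5 × 2 + 2 = 12 π electrons → 4(3), antiaromatic.

The cation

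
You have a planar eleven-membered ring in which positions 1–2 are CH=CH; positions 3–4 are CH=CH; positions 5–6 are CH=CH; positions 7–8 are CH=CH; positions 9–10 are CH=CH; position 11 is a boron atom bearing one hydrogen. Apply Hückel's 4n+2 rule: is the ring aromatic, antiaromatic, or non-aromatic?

Aromatic

The p orbitals form a continuous loop: the double-bond atoms are sp², each contributing one p electron; the boron has an empty p orbital. The ring is fully conjugated.
π-electron count: 5 × 2 = 10 from the double-bond units + 0 from the BH atom = 10.
That gives a 4n+2 count (10, n = 2).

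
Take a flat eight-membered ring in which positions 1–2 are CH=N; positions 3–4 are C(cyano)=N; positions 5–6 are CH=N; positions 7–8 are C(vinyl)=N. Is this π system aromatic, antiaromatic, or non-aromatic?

Antiaromatic

Check conjugation: the double-bond atoms are sp², each contributing one p electron; each =N– nitrogen is pyridine-type (lone pair in the sp² plane, one electron in the p orbital) — every position has a p orbital, so the cyclic π system is continuous.
Tallying contributions gives 4 × 2 = 8 from the 4 double-bond units.
8 is a 4n count (n = 2), so the planar conjugated ring is antiaromatic.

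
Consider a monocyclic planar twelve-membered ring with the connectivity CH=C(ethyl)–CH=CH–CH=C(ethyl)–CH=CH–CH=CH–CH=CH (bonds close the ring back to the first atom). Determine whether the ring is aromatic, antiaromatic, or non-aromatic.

Antiaromatic

Check conjugation: the double-bond atoms are sp², each contributing one p electron — every position has a p orbital, so the cyclic π system is continuous.
π-electron count: 6 × 2 = 12 from the 6 double-bond units.
12 = 4(3); a planar, fully conjugated 4n system is antiaromatic.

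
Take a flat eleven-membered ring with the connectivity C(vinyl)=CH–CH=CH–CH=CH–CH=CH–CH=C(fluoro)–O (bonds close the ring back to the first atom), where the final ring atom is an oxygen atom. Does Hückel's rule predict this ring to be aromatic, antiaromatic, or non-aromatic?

Antiaromatic

The p orbitals form a continuous loop: every atom in a ring double bond is sp² and brings one electron to the p orbital; the oxygen donates one lone pair from its p orbital. The ring is fully conjugated.
π-electron count: 5 × 2 = 10 from the double-bond units + 2 from the O atom = 12.
With 12 = 4·3 π electrons, Hückel's rule classifies the planar ring as antiaromatic.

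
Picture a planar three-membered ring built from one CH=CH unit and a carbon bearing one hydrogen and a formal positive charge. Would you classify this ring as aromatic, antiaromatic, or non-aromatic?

Aromatic

Check conjugation: every atom in a ring double bond is sp² and brings one electron to the p orbital; the carbocation has an empty p orbital — every position has a p orbital, so the cyclic π system is continuous.
Adding the contributions, 1 × 2 = 2 from the double-bond unit + 0 from the CH(+) atom = 2.
With 2 π electrons (n = 0), the Hückel 4n+2 condition holds.
(The species described is the cyclopropenyl cation.)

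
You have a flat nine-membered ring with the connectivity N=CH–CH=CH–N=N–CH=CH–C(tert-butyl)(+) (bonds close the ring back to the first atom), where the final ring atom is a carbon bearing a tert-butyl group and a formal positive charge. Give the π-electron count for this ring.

Check conjugation: each doubly-bonded ring atom is sp² with one p-orbital electron; each sp² =N– keeps its lone pair in-plane and puts one electron into the π system; the carbocation has an empty p orbital — every position has a p orbital, so the cyclic π system is continuous.
Counting π electrons: 4 × 2 = 8 from the double-bond units + 0 from the C(tert-butyl)(+) atom = 8.

8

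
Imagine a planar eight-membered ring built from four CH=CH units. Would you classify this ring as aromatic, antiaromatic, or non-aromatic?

Check conjugation: the double-bond atoms are sp², each contributing one p electron — every position has a p orbital, so the cyclic π system is continuous.
Counting π electrons: 4 × 2 = 8 from the 4 double-bond units.
8 is a 4n count (n = 2), so the planar conjugated ring is antiaromatic.
This is cyclooctatetraene.

Antiaromatic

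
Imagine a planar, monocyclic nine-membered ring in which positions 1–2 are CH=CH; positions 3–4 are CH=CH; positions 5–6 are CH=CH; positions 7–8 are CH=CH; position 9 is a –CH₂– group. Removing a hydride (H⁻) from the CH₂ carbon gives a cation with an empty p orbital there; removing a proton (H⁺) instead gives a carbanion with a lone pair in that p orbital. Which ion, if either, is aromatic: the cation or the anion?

The anion

In both ions every ring atom is sp² and contributes a p orbital, so both rings are fully conjugated.
Cation: 4 × 2 + 0 = 8 π electrons → 4(2), antiaromatic.
Anion: 4 × 2 + 2 = 10 π electrons → 4(2)+2, aromatic.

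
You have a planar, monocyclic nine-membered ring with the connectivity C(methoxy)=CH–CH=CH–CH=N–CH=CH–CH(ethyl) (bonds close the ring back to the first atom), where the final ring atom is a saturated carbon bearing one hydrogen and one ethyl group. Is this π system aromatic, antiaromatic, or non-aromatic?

Non-aromatic

The CH(ethyl) carbon is saturated: that saturated carbon is sp³ and has no p orbital in the ring π system. Conjugation is not continuous around the ring.
Broken conjugation rules out both aromaticity and antiaromaticity.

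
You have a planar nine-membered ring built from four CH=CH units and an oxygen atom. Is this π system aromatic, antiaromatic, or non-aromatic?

Aromatic

Check conjugation: every atom in a ring double bond is sp² and brings one electron to the p orbital; the oxygen donates one lone pair from its p orbital — every position has a p orbital, so the cyclic π system is continuous.
Adding the contributions, 4 × 2 = 8 from the double-bond units + 2 from the O atom = 10.
10 = 4(2) + 2, which satisfies Hückel's 4n+2 rule.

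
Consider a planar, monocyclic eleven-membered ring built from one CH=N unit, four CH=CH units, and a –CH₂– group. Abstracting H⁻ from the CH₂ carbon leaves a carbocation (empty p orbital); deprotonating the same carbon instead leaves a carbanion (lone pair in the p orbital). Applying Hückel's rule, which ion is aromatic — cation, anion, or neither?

The cation

In either ion the ring is fully conjugated: every atom, including the new sp² carbon, supplies a p orbital.
Cation: 5 × 2 + 0 = 10 π electrons → 4(2)+2, aromatic.
Anion: 5 × 2 + 2 = 12 π electrons → 4(3), antiaromatic.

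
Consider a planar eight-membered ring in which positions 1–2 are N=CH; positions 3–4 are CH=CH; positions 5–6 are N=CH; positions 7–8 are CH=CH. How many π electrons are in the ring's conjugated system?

Check conjugation: each doubly-bonded ring atom is sp² with one p-orbital electron; each =N– nitrogen is pyridine-type (lone pair in the sp² plane, one electron in the p orbital) — every position has a p orbital, so the cyclic π system is continuous.
Counting π electrons: 4 × 2 = 8 from the 4 double-bond units.

8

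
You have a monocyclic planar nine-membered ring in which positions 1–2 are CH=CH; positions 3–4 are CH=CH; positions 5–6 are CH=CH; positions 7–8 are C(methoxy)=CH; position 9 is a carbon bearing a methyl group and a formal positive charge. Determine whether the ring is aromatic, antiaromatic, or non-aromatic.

The p orbitals form a continuous loop: every atom in a ring double bond is sp² and brings one electron to the p orbital; the carbocation has an empty p orbital. The ring is fully conjugated.
Counting π electrons: 4 × 2 = 8 from the double-bond units + 0 from the C(methyl)(+) atom = 8.
8 is a 4n count (n = 2), so the planar conjugated ring is antiaromatic.

Antiaromatic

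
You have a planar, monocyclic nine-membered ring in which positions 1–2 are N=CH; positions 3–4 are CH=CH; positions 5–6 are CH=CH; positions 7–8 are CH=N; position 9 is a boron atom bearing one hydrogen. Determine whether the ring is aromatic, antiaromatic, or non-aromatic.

Check conjugation: every atom in a ring double bond is sp² and brings one electron to the p orbital; each =N– nitrogen is pyridine-type (lone pair in the sp² plane, one electron in the p orbital); the boron has an empty p orbital — every position has a p orbital, so the cyclic π system is continuous.
π-electron count: 4 × 2 = 8 from the double-bond units + 0 from the BH atom = 8.
With 8 = 4·2 π electrons, Hückel's rule classifies the planar ring as antiaromatic.

Antiaromatic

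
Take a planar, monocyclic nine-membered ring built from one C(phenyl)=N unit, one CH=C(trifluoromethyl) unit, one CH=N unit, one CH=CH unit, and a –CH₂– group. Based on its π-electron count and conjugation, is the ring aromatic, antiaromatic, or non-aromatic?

Non-aromatic

At the CH2 position, the tetrahedral CH₂ carbon is sp³ and has no p orbital in the ring π system; the ring's p-orbital overlap is broken there.
Without a continuous loop of overlapping p orbitals the Hückel electron count never comes into play.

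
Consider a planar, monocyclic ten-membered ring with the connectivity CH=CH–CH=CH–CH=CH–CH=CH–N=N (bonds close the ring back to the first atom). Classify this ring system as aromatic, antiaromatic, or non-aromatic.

Every ring atom contributes a p orbital perpendicular to the ring (each doubly-bonded ring atom is sp² with one p-orbital electron; the doubly-bonded nitrogens are pyridine-type — their lone pairs lie in the ring plane, leaving one electron in the p orbital), so the π system is cyclic and fully conjugated.
π-electron count: 5 × 2 = 10 from the 5 double-bond units.
With 10 π electrons (n = 2), the Hückel 4n+2 condition holds.

Aromatic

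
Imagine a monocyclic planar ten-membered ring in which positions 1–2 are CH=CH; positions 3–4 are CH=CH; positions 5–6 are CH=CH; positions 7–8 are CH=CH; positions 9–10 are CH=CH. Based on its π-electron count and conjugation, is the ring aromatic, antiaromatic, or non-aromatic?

Aromatic

All ring atoms are sp² and supply a p orbital to the ring (every atom in a ring double bond is sp² and brings one electron to the p orbital); the conjugation is uninterrupted.
Adding the contributions, 5 × 2 = 10 from the 5 double-bond units.
Since 10 = 4·2 + 2, the ring meets the 4n+2 criterion.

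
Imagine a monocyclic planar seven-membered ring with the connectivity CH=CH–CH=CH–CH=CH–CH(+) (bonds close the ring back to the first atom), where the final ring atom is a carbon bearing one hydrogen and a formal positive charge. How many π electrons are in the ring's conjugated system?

Check conjugation: every atom in a ring double bond is sp² and brings one electron to the p orbital; the carbocation has an empty p orbital — every position has a p orbital, so the cyclic π system is continuous.
Adding the contributions, 3 × 2 = 6 from the double-bond units + 0 from the CH(+) atom = 6.

6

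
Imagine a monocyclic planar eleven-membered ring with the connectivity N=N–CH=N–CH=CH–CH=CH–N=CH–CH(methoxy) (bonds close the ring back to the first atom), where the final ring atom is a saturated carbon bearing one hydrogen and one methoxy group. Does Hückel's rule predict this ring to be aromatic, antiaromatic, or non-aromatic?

At the CH(methoxy) position, that saturated carbon is sp³ and has no p orbital in the ring π system; the ring's p-orbital overlap is broken there.
Broken conjugation rules out both aromaticity and antiaromaticity.

Non-aromatic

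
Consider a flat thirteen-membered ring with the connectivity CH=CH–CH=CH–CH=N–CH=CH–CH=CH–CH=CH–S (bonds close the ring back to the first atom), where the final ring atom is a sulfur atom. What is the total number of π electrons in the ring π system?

14

All ring atoms are sp² and supply a p orbital to the ring (each doubly-bonded ring atom is sp² with one p-orbital electron; each =N– nitrogen is pyridine-type (lone pair in the sp² plane, one electron in the p orbital); the sulfur donates one lone pair from its p orbital); the conjugation is uninterrupted.
π-electron count: 6 × 2 = 12 from the double-bond units + 2 from the S atom = 14.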